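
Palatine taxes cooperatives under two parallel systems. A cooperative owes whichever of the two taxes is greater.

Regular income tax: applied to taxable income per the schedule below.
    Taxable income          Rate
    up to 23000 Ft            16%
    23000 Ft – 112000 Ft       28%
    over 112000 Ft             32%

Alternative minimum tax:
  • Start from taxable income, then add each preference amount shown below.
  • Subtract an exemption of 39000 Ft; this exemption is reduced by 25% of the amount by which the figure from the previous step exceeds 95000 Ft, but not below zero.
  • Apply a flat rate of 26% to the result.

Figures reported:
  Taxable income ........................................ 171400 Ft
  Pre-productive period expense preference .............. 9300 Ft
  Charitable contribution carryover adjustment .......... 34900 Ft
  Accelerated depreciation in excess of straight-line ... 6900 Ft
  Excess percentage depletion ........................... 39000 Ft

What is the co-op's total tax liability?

67990 Ft

Regular income tax:
  23000 Ft × 16% = 3680 Ft
  89000 Ft × 28% = 24920 Ft
  59400 Ft × 32% = 19008 Ft
  → 47608 Ft

Alternative minimum tax:
  Adjusted income: 171400 Ft + 9300 Ft + 34900 Ft + 6900 Ft + 39000 Ft = 261500 Ft
  Exemption: 25% × (261500 Ft − 95000 Ft) = 41625 Ft ≥ 39000 Ft, so the exemption is fully phased out
  Base: 261500 Ft − 0 Ft = 261500 Ft
  261500 Ft × 26% = 67990 Ft

67990 Ft > 47608 Ft, so the alternative minimum tax is the binding amount.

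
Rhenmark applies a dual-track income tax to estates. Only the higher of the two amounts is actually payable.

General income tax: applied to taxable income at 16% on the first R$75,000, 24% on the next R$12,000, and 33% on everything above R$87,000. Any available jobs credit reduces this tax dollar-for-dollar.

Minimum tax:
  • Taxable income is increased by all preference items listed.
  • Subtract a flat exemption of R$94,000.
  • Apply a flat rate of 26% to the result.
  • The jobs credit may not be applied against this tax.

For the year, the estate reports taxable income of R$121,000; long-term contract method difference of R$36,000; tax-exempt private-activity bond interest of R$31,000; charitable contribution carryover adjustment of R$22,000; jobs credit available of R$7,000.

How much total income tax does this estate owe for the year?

R$30,160

General income tax:
  R$75,000 × 16% = R$12,000
  R$12,000 × 24% = R$2,880
  R$34,000 × 33% = R$11,220
  → R$26,100
  Less jobs credit R$7,000 → R$19,100

Minimum tax:
  Adjusted income: R$121,000 + R$36,000 + R$31,000 + R$22,000 = R$210,000
  Less exemption R$94,000 → base R$116,000
  R$116,000 × 26% = R$30,160

R$30,160 > R$19,100, so the minimum tax is the binding amount.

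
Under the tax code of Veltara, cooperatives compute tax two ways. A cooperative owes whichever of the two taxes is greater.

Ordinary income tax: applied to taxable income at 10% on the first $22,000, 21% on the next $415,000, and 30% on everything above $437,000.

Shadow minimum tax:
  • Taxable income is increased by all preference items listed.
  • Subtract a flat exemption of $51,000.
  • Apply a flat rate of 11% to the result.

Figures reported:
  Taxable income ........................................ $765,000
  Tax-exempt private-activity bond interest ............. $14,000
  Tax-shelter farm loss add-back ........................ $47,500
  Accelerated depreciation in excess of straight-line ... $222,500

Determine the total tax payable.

Ordinary income tax:
  $22,000 × 10% = $2,200
  $415,000 × 21% = $87,150
  $328,000 × 30% = $98,400
  → $187,750

Shadow minimum tax:
  Adjusted income: $765,000 + $14,000 + $47,500 + $222,500 = $1,049,000
  Less exemption $51,000 → base $998,000
  $998,000 × 11% = $109,780

$187,750 > $109,780, so the ordinary income tax governs.

$187,750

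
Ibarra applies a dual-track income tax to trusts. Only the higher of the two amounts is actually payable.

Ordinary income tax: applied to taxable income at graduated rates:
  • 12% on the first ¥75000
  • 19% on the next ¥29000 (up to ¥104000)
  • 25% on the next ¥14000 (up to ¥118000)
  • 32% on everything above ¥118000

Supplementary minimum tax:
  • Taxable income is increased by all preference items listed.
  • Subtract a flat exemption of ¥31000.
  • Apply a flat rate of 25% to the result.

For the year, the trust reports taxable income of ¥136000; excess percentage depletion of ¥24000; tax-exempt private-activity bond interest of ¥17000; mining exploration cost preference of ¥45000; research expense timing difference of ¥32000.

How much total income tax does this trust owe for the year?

¥55750

Ordinary income tax:
  ¥75000 × 12% = ¥9000
  ¥29000 × 19% = ¥5510
  ¥14000 × 25% = ¥3500
  ¥18000 × 32% = ¥5760
  → ¥23770

Supplementary minimum tax:
  Adjusted income: ¥136000 + ¥24000 + ¥17000 + ¥45000 + ¥32000 = ¥254000
  Less exemption ¥31000 → base ¥223000
  ¥223000 × 25% = ¥55750

¥55750 > ¥23770, so the supplementary minimum tax is the binding amount.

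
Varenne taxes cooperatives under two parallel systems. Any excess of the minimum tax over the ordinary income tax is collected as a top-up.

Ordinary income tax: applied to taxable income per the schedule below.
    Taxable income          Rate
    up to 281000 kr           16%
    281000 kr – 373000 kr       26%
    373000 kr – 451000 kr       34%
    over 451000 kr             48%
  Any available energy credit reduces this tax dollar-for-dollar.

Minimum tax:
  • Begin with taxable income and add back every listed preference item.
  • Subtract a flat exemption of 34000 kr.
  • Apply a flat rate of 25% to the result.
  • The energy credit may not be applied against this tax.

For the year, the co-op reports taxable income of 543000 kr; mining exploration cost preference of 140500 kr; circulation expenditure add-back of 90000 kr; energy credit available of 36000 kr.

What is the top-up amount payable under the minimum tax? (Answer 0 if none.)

81315 kr

Ordinary income tax:
  281000 kr × 16% = 44960 kr
  92000 kr × 26% = 23920 kr
  78000 kr × 34% = 26520 kr
  92000 kr × 48% = 44160 kr
  → 139560 kr
  Less energy credit 36000 kr → 103560 kr

Minimum tax:
  Adjusted income: 543000 kr + 140500 kr + 90000 kr = 773500 kr
  Less exemption 34000 kr → base 739500 kr
  739500 kr × 25% = 184875 kr

Excess of minimum tax over ordinary income tax: 184875 kr − 103560 kr = 81315 kr.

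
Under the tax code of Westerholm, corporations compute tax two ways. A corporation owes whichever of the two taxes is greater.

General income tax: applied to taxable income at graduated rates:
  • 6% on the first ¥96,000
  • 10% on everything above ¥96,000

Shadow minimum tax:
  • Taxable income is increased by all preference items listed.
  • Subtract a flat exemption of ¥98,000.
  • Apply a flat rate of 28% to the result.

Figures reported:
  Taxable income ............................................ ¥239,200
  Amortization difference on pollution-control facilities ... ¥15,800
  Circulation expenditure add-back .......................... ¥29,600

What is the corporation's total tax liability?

Shadow minimum tax:
  Adjusted income: ¥239,200 + ¥15,800 + ¥29,600 = ¥284,600
  Less exemption ¥98,000 → base ¥186,600
  ¥186,600 × 28% = ¥52,248

General income tax:
  ¥96,000 × 6% = ¥5,760
  ¥143,200 × 10% = ¥14,320
  → ¥20,080

¥52,248 > ¥20,080, so the shadow minimum tax is the binding amount.

¥52,248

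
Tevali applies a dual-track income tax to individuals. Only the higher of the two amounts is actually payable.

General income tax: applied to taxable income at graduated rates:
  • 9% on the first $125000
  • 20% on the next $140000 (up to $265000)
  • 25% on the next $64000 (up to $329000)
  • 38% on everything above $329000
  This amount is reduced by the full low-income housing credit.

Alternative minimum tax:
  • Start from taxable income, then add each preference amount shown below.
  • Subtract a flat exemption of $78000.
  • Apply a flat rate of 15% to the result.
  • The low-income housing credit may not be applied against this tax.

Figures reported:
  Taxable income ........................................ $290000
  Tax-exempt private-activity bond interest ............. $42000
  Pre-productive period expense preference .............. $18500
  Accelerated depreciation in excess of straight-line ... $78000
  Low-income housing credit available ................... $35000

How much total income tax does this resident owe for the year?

Alternative minimum tax:
  Adjusted income: $290000 + $42000 + $18500 + $78000 = $428500
  Less exemption $78000 → base $350500
  $350500 × 15% = $52575

General income tax:
  $125000 × 9% = $11250
  $140000 × 20% = $28000
  $25000 × 25% = $6250
  → $45500
  Less low-income housing credit $35000 → $10500

$52575 > $10500, so the alternative minimum tax is the binding amount.

$52575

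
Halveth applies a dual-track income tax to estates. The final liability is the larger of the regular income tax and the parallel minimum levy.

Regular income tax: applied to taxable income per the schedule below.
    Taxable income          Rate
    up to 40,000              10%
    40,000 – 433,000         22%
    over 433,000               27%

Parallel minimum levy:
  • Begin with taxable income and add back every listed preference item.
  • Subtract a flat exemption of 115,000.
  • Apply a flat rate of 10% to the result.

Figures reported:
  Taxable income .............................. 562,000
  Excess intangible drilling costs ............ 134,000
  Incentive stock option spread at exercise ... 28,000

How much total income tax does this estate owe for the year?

125,290

Regular income tax:
  40,000 × 10% = 4,000
  393,000 × 22% = 86,460
  129,000 × 27% = 34,830
  → 125,290

Parallel minimum levy:
  Adjusted income: 562,000 + 134,000 + 28,000 = 724,000
  Less exemption 115,000 → base 609,000
  609,000 × 10% = 60,900

125,290 > 60,900, so the regular income tax governs.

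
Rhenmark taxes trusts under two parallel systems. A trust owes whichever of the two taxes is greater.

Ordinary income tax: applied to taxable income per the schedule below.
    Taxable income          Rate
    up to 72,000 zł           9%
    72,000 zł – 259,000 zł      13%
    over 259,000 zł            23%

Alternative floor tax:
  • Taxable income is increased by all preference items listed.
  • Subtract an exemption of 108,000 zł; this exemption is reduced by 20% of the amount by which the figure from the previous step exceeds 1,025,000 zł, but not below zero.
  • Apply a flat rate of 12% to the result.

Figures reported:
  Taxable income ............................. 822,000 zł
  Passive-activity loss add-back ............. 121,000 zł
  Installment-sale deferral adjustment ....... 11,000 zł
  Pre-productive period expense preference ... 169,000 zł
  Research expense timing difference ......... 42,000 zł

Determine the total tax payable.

Alternative floor tax:
  Adjusted income: 822,000 zł + 121,000 zł + 11,000 zł + 169,000 zł + 42,000 zł = 1,165,000 zł
  Exemption: 108,000 zł − 20% × (1,165,000 zł − 1,025,000 zł) = 108,000 zł − 28,000 zł = 80,000 zł
  Base: 1,165,000 zł − 80,000 zł = 1,085,000 zł
  1,085,000 zł × 12% = 130,200 zł

Ordinary income tax:
  72,000 zł × 9% = 6,480 zł
  187,000 zł × 13% = 24,310 zł
  563,000 zł × 23% = 129,490 zł
  → 160,280 zł

160,280 zł > 130,200 zł, so the ordinary income tax governs.

160,280 zł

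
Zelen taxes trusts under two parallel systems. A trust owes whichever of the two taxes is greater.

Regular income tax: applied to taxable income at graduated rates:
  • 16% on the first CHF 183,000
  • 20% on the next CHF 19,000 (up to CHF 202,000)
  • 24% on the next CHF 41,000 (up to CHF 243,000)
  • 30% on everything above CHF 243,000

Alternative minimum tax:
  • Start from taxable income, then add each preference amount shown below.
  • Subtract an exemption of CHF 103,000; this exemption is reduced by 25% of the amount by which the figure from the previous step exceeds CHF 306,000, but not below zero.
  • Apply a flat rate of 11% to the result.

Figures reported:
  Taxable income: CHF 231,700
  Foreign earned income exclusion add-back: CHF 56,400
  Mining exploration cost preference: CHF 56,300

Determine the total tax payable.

Regular income tax:
  CHF 183,000 × 16% = CHF 29,280
  CHF 19,000 × 20% = CHF 3,800
  CHF 29,700 × 24% = CHF 7,128
  → CHF 40,208

Alternative minimum tax:
  Adjusted income: CHF 231,700 + CHF 56,400 + CHF 56,300 = CHF 344,400
  Exemption: CHF 103,000 − 25% × (CHF 344,400 − CHF 306,000) = CHF 103,000 − CHF 9,600 = CHF 93,400
  Base: CHF 344,400 − CHF 93,400 = CHF 251,000
  CHF 251,000 × 11% = CHF 27,610

CHF 40,208 > CHF 27,610, so the regular income tax governs.

CHF 40,208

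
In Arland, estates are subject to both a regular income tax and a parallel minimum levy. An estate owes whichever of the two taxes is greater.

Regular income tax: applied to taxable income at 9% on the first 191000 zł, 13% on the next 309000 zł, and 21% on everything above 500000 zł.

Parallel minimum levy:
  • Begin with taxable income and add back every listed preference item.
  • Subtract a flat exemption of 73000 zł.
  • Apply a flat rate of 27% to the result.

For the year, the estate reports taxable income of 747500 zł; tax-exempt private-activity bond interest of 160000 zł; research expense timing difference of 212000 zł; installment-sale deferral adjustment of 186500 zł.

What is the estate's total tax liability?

332910 zł

Regular income tax:
  191000 zł × 9% = 17190 zł
  309000 zł × 13% = 40170 zł
  247500 zł × 21% = 51975 zł
  → 109335 zł

Parallel minimum levy:
  Adjusted income: 747500 zł + 160000 zł + 212000 zł + 186500 zł = 1306000 zł
  Less exemption 73000 zł → base 1233000 zł
  1233000 zł × 27% = 332910 zł

332910 zł > 109335 zł, so the parallel minimum levy is the binding amount.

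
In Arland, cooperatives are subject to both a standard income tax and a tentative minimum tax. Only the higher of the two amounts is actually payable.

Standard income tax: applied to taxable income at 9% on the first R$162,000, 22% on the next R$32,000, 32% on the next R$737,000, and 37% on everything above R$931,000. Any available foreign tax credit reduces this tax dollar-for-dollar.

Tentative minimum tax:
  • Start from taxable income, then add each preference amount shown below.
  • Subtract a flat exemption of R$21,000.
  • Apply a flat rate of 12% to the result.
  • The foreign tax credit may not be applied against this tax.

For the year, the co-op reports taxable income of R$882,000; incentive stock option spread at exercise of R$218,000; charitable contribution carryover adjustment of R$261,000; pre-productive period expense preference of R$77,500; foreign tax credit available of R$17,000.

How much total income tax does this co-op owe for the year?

Standard income tax:
  R$162,000 × 9% = R$14,580
  R$32,000 × 22% = R$7,040
  R$688,000 × 32% = R$220,160
  → R$241,780
  Less foreign tax credit R$17,000 → R$224,780

Tentative minimum tax:
  Adjusted income: R$882,000 + R$218,000 + R$261,000 + R$77,500 = R$1,438,500
  Less exemption R$21,000 → base R$1,417,500
  R$1,417,500 × 12% = R$170,100

R$224,780 > R$170,100, so the standard income tax governs.

R$224,780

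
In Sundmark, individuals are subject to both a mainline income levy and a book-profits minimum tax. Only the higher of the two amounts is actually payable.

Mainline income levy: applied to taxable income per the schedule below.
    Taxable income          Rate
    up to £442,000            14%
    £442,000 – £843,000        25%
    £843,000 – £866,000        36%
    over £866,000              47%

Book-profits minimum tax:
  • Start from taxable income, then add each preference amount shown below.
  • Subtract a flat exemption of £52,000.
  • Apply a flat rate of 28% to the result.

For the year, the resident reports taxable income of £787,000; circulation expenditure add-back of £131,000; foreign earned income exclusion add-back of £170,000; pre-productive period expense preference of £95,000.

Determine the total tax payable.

Mainline income levy:
  £442,000 × 14% = £61,880
  £345,000 × 25% = £86,250
  → £148,130

Book-profits minimum tax:
  Adjusted income: £787,000 + £131,000 + £170,000 + £95,000 = £1,183,000
  Less exemption £52,000 → base £1,131,000
  £1,131,000 × 28% = £316,680

£316,680 > £148,130, so the book-profits minimum tax is the binding amount.

£316,680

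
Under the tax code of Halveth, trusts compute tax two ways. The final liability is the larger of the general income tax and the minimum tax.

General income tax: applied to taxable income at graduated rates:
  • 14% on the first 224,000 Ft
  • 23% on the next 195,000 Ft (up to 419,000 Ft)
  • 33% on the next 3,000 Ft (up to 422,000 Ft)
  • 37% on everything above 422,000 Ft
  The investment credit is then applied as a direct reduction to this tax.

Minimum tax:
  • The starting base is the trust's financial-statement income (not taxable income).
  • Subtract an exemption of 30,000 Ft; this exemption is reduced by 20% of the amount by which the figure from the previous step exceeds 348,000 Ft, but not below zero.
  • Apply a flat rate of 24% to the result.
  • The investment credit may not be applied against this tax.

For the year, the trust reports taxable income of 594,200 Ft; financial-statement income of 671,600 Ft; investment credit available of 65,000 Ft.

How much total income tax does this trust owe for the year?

161,184 Ft

Minimum tax:
  Base (financial-statement income): 671,600 Ft
  Exemption: 20% × (671,600 Ft − 348,000 Ft) = 64,720 Ft ≥ 30,000 Ft, so the exemption is fully phased out
  Base: 671,600 Ft − 0 Ft = 671,600 Ft
  671,600 Ft × 24% = 161,184 Ft

General income tax:
  224,000 Ft × 14% = 31,360 Ft
  195,000 Ft × 23% = 44,850 Ft
  3,000 Ft × 33% = 990 Ft
  172,200 Ft × 37% = 63,714 Ft
  → 140,914 Ft
  Less investment credit 65,000 Ft → 75,914 Ft

161,184 Ft > 75,914 Ft, so the minimum tax is the binding amount.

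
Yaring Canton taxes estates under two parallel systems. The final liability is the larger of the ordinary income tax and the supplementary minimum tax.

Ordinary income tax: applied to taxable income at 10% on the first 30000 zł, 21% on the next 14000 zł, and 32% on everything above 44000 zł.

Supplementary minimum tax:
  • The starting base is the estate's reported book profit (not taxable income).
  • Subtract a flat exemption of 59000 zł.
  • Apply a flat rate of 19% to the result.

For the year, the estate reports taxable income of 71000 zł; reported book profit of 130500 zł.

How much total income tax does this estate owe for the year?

14580 zł

Supplementary minimum tax:
  Base (reported book profit): 130500 zł
  Less exemption 59000 zł → base 71500 zł
  71500 zł × 19% = 13585 zł

Ordinary income tax:
  30000 zł × 10% = 3000 zł
  14000 zł × 21% = 2940 zł
  27000 zł × 32% = 8640 zł
  → 14580 zł

14580 zł > 13585 zł, so the ordinary income tax governs.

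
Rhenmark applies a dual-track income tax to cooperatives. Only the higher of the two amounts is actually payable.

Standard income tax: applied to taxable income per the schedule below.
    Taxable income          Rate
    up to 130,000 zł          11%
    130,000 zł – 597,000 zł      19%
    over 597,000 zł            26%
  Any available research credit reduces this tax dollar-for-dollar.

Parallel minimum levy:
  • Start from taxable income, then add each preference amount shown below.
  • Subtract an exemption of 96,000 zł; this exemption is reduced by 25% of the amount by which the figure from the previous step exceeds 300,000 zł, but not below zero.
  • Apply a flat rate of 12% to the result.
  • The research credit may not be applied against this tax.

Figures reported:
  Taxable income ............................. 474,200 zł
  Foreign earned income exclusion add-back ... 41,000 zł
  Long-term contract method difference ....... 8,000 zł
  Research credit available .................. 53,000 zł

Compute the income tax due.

Standard income tax:
  130,000 zł × 11% = 14,300 zł
  344,200 zł × 19% = 65,398 zł
  → 79,698 zł
  Less research credit 53,000 zł → 26,698 zł

Parallel minimum levy:
  Adjusted income: 474,200 zł + 41,000 zł + 8,000 zł = 523,200 zł
  Exemption: 96,000 zł − 25% × (523,200 zł − 300,000 zł) = 96,000 zł − 55,800 zł = 40,200 zł
  Base: 523,200 zł − 40,200 zł = 483,000 zł
  483,000 zł × 12% = 57,960 zł

57,960 zł > 26,698 zł, so the parallel minimum levy is the binding amount.

57,960 zł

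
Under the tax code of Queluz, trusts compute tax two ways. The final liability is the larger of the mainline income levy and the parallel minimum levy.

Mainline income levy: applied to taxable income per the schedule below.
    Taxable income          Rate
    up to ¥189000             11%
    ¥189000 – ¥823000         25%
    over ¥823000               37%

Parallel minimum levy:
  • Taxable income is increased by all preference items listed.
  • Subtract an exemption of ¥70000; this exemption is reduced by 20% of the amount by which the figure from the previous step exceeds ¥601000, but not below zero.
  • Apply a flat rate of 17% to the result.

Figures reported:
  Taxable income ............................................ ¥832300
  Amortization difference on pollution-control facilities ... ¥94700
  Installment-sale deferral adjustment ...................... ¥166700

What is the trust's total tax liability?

¥185929

Parallel minimum levy:
  Adjusted income: ¥832300 + ¥94700 + ¥166700 = ¥1093700
  Exemption: 20% × (¥1093700 − ¥601000) = ¥98540 ≥ ¥70000, so the exemption is fully phased out
  Base: ¥1093700 − ¥0 = ¥1093700
  ¥1093700 × 17% = ¥185929

Mainline income levy:
  ¥189000 × 11% = ¥20790
  ¥634000 × 25% = ¥158500
  ¥9300 × 37% = ¥3441
  → ¥182731

¥185929 > ¥182731, so the parallel minimum levy is the binding amount.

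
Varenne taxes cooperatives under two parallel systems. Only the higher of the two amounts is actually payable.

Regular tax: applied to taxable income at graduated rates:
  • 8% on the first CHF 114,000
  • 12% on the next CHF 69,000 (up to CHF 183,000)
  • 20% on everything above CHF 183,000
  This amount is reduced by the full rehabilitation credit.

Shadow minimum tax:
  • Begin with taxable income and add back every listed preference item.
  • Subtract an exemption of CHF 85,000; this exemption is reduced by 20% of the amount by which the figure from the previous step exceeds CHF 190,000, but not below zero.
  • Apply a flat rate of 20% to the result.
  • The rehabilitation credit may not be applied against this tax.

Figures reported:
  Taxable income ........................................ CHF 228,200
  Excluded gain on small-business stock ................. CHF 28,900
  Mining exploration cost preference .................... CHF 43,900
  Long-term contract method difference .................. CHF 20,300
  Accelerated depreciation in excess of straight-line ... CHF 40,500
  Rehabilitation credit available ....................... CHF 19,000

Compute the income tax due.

Regular tax:
  CHF 114,000 × 8% = CHF 9,120
  CHF 69,000 × 12% = CHF 8,280
  CHF 45,200 × 20% = CHF 9,040
  → CHF 26,440
  Less rehabilitation credit CHF 19,000 → CHF 7,440

Shadow minimum tax:
  Adjusted income: CHF 228,200 + CHF 28,900 + CHF 43,900 + CHF 20,300 + CHF 40,500 = CHF 361,800
  Exemption: CHF 85,000 − 20% × (CHF 361,800 − CHF 190,000) = CHF 85,000 − CHF 34,360 = CHF 50,640
  Base: CHF 361,800 − CHF 50,640 = CHF 311,160
  CHF 311,160 × 20% = CHF 62,232

CHF 62,232 > CHF 7,440, so the shadow minimum tax is the binding amount.

CHF 62,232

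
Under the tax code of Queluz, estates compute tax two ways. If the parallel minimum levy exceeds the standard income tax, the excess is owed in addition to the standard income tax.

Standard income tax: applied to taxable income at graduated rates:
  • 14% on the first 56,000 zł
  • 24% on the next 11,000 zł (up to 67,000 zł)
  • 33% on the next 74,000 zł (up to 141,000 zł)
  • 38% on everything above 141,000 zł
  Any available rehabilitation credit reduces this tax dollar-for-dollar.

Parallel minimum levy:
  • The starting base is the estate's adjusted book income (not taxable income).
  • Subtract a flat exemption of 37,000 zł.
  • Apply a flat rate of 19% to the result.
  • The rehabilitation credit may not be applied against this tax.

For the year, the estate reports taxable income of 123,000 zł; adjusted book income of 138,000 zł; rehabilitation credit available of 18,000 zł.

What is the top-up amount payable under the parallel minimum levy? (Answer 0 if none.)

Parallel minimum levy:
  Base (adjusted book income): 138,000 zł
  Less exemption 37,000 zł → base 101,000 zł
  101,000 zł × 19% = 19,190 zł

Standard income tax:
  56,000 zł × 14% = 7,840 zł
  11,000 zł × 24% = 2,640 zł
  56,000 zł × 33% = 18,480 zł
  → 28,960 zł
  Less rehabilitation credit 18,000 zł → 10,960 zł

Excess of parallel minimum levy over standard income tax: 19,190 zł − 10,960 zł = 8,230 zł.

8,230 zł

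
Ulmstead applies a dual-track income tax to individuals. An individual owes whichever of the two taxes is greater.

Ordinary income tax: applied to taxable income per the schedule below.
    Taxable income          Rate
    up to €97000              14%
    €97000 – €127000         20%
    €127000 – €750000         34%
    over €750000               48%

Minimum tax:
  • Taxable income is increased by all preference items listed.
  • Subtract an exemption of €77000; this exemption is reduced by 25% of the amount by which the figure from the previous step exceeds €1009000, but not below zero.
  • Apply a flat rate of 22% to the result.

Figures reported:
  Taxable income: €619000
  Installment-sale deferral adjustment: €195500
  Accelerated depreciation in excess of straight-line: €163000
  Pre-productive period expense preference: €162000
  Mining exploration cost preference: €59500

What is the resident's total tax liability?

Ordinary income tax:
  €97000 × 14% = €13580
  €30000 × 20% = €6000
  €492000 × 34% = €167280
  → €186860

Minimum tax:
  Adjusted income: €619000 + €195500 + €163000 + €162000 + €59500 = €1199000
  Exemption: €77000 − 25% × (€1199000 − €1009000) = €77000 − €47500 = €29500
  Base: €1199000 − €29500 = €1169500
  €1169500 × 22% = €257290

€257290 > €186860, so the minimum tax is the binding amount.

€257290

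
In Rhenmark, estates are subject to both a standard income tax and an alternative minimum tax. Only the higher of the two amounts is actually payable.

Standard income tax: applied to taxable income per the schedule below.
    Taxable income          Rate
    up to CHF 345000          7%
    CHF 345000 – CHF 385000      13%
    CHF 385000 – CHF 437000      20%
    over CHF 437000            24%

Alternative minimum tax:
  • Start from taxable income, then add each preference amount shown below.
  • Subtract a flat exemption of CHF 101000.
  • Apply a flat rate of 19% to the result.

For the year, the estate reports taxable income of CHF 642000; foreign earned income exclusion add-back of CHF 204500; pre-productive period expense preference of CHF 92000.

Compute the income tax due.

CHF 159125

Standard income tax:
  CHF 345000 × 7% = CHF 24150
  CHF 40000 × 13% = CHF 5200
  CHF 52000 × 20% = CHF 10400
  CHF 205000 × 24% = CHF 49200
  → CHF 88950

Alternative minimum tax:
  Adjusted income: CHF 642000 + CHF 204500 + CHF 92000 = CHF 938500
  Less exemption CHF 101000 → base CHF 837500
  CHF 837500 × 19% = CHF 159125

CHF 159125 > CHF 88950, so the alternative minimum tax is the binding amount.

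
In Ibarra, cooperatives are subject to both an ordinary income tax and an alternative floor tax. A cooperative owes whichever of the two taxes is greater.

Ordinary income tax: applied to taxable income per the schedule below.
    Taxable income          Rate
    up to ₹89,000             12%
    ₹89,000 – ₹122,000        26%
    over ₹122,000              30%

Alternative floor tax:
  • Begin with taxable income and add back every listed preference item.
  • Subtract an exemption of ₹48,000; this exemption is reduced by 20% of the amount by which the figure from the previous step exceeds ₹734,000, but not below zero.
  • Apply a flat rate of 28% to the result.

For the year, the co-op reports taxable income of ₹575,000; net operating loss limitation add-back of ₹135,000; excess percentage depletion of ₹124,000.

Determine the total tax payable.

₹225,680

Alternative floor tax:
  Adjusted income: ₹575,000 + ₹135,000 + ₹124,000 = ₹834,000
  Exemption: ₹48,000 − 20% × (₹834,000 − ₹734,000) = ₹48,000 − ₹20,000 = ₹28,000
  Base: ₹834,000 − ₹28,000 = ₹806,000
  ₹806,000 × 28% = ₹225,680

Ordinary income tax:
  ₹89,000 × 12% = ₹10,680
  ₹33,000 × 26% = ₹8,580
  ₹453,000 × 30% = ₹135,900
  → ₹155,160

₹225,680 > ₹155,160, so the alternative floor tax is the binding amount.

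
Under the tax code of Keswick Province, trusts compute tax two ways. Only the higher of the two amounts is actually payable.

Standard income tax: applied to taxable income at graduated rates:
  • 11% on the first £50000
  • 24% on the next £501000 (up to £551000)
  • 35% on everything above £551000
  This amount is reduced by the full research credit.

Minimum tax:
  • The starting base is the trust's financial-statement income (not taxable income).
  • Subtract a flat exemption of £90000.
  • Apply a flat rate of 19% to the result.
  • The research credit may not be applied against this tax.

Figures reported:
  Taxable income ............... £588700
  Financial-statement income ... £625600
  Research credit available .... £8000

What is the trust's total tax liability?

Minimum tax:
  Base (financial-statement income): £625600
  Less exemption £90000 → base £535600
  £535600 × 19% = £101764

Standard income tax:
  £50000 × 11% = £5500
  £501000 × 24% = £120240
  £37700 × 35% = £13195
  → £138935
  Less research credit £8000 → £130935

£130935 > £101764, so the standard income tax governs.

£130935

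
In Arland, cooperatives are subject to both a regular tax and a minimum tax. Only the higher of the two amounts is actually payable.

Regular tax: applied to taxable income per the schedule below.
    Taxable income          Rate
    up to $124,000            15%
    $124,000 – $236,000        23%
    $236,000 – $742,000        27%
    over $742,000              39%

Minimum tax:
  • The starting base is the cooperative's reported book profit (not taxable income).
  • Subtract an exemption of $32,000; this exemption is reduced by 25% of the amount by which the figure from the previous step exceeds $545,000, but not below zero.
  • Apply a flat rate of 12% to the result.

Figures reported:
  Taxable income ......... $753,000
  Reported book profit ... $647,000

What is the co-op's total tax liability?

$185,270

Regular tax:
  $124,000 × 15% = $18,600
  $112,000 × 23% = $25,760
  $506,000 × 27% = $136,620
  $11,000 × 39% = $4,290
  → $185,270

Minimum tax:
  Base (reported book profit): $647,000
  Exemption: $32,000 − 25% × ($647,000 − $545,000) = $32,000 − $25,500 = $6,500
  Base: $647,000 − $6,500 = $640,500
  $640,500 × 12% = $76,860

$185,270 > $76,860, so the regular tax governs.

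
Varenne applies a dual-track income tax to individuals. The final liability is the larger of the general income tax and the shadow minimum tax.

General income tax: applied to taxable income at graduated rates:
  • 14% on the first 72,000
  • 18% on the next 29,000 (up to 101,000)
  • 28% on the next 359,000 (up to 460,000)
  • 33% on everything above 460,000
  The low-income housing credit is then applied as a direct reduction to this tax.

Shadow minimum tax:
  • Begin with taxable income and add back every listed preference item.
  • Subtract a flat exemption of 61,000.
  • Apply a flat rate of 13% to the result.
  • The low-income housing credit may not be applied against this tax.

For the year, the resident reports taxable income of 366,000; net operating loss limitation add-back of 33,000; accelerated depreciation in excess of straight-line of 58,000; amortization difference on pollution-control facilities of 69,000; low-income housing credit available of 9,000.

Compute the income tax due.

Shadow minimum tax:
  Adjusted income: 366,000 + 33,000 + 58,000 + 69,000 = 526,000
  Less exemption 61,000 → base 465,000
  465,000 × 13% = 60,450

General income tax:
  72,000 × 14% = 10,080
  29,000 × 18% = 5,220
  265,000 × 28% = 74,200
  → 89,500
  Less low-income housing credit 9,000 → 80,500

80,500 > 60,450, so the general income tax governs.

80,500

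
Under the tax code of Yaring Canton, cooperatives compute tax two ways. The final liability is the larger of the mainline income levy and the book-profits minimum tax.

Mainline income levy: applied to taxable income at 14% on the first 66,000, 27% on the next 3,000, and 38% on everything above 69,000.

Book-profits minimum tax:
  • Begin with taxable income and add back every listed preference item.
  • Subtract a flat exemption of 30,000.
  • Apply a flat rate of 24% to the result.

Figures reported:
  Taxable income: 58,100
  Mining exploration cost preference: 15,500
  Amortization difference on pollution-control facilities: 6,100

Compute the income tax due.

Mainline income levy:
  58,100 × 14% = 8,134

Book-profits minimum tax:
  Adjusted income: 58,100 + 15,500 + 6,100 = 79,700
  Less exemption 30,000 → base 49,700
  49,700 × 24% = 11,928

11,928 > 8,134, so the book-profits minimum tax is the binding amount.

11,928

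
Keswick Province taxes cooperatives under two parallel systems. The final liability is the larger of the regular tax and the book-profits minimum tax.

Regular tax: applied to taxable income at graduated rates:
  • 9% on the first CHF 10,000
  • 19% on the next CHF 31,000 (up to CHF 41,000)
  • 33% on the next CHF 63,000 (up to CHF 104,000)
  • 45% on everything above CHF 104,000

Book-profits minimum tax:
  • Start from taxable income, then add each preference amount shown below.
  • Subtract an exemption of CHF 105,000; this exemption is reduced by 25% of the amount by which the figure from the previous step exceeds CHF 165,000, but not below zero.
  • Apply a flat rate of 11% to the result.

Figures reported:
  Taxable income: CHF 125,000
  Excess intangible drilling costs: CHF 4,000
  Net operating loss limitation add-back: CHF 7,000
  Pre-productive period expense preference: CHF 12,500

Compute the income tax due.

Book-profits minimum tax:
  Adjusted income: CHF 125,000 + CHF 4,000 + CHF 7,000 + CHF 12,500 = CHF 148,500
  Exemption: CHF 148,500 ≤ CHF 165,000, so full CHF 105,000 applies
  Base: CHF 148,500 − CHF 105,000 = CHF 43,500
  CHF 43,500 × 11% = CHF 4,785

Regular tax:
  CHF 10,000 × 9% = CHF 900
  CHF 31,000 × 19% = CHF 5,890
  CHF 63,000 × 33% = CHF 20,790
  CHF 21,000 × 45% = CHF 9,450
  → CHF 37,030

CHF 37,030 > CHF 4,785, so the regular tax governs.

CHF 37,030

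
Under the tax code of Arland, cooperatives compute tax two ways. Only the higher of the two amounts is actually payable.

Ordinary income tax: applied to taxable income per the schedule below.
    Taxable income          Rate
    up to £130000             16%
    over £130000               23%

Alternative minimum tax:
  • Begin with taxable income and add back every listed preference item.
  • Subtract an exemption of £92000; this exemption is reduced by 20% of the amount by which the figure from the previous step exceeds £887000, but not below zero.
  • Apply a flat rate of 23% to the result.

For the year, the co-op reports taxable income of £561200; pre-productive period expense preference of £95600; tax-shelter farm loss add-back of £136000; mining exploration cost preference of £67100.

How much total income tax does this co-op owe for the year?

£176617

Alternative minimum tax:
  Adjusted income: £561200 + £95600 + £136000 + £67100 = £859900
  Exemption: £859900 ≤ £887000, so full £92000 applies
  Base: £859900 − £92000 = £767900
  £767900 × 23% = £176617

Ordinary income tax:
  £130000 × 16% = £20800
  £431200 × 23% = £99176
  → £119976

£176617 > £119976, so the alternative minimum tax is the binding amount.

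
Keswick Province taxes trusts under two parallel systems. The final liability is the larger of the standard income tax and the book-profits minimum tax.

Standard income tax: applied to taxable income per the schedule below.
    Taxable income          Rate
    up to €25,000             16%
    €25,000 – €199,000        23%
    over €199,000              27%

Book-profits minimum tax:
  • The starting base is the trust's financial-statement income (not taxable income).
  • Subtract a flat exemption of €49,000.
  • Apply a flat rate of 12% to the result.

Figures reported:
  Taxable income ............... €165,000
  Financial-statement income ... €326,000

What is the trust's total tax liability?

Book-profits minimum tax:
  Base (financial-statement income): €326,000
  Less exemption €49,000 → base €277,000
  €277,000 × 12% = €33,240

Standard income tax:
  €25,000 × 16% = €4,000
  €140,000 × 23% = €32,200
  → €36,200

€36,200 > €33,240, so the standard income tax governs.

€36,200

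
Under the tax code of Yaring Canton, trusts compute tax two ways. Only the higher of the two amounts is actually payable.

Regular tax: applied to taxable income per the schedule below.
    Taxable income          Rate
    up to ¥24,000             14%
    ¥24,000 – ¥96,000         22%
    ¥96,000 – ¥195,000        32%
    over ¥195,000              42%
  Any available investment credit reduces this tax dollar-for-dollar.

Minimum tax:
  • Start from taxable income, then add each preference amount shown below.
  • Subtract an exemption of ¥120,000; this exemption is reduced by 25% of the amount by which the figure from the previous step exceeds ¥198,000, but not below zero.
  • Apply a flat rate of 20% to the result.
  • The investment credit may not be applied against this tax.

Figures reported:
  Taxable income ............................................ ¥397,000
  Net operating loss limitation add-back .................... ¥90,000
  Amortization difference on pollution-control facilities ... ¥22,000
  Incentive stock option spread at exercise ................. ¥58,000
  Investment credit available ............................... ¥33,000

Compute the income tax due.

Regular tax:
  ¥24,000 × 14% = ¥3,360
  ¥72,000 × 22% = ¥15,840
  ¥99,000 × 32% = ¥31,680
  ¥202,000 × 42% = ¥84,840
  → ¥135,720
  Less investment credit ¥33,000 → ¥102,720

Minimum tax:
  Adjusted income: ¥397,000 + ¥90,000 + ¥22,000 + ¥58,000 = ¥567,000
  Exemption: ¥120,000 − 25% × (¥567,000 − ¥198,000) = ¥120,000 − ¥92,250 = ¥27,750
  Base: ¥567,000 − ¥27,750 = ¥539,250
  ¥539,250 × 20% = ¥107,850

¥107,850 > ¥102,720, so the minimum tax is the binding amount.

¥107,850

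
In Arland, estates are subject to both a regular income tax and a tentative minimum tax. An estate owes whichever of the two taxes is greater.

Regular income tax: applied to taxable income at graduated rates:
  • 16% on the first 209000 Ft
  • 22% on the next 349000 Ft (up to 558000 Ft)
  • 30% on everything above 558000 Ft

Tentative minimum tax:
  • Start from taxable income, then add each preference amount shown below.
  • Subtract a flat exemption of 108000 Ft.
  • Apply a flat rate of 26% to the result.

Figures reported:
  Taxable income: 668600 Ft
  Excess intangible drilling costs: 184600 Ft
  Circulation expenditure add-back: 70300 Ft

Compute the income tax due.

212030 Ft

Regular income tax:
  209000 Ft × 16% = 33440 Ft
  349000 Ft × 22% = 76780 Ft
  110600 Ft × 30% = 33180 Ft
  → 143400 Ft

Tentative minimum tax:
  Adjusted income: 668600 Ft + 184600 Ft + 70300 Ft = 923500 Ft
  Less exemption 108000 Ft → base 815500 Ft
  815500 Ft × 26% = 212030 Ft

212030 Ft > 143400 Ft, so the tentative minimum tax is the binding amount.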